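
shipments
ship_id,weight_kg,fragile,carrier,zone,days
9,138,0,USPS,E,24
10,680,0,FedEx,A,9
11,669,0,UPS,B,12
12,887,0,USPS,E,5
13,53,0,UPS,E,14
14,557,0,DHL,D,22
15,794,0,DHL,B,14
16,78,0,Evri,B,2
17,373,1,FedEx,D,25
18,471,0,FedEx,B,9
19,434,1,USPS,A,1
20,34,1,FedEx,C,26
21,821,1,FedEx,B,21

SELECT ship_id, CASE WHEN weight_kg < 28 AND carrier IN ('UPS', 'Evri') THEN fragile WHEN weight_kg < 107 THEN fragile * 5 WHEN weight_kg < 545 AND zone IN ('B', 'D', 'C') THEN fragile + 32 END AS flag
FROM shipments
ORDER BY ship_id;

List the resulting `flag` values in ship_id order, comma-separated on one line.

NULL, NULL, NULL, NULL, 0, NULL, NULL, 0, 33, 32, NULL, 5, NULL

ship_id=9: (no match → NULL) → NULL
ship_id=10: (no match → NULL) → NULL
ship_id=11: (no match → NULL) → NULL
ship_id=12: (no match → NULL) → NULL
ship_id=13: weight_kg < 107 → 0
ship_id=14: (no match → NULL) → NULL
ship_id=15: (no match → NULL) → NULL
ship_id=16: weight_kg < 107 → 0
ship_id=17: weight_kg < 545 AND zone IN ('B', 'D', 'C') → 33
ship_id=18: weight_kg < 545 AND zone IN ('B', 'D', 'C') → 32
ship_id=19: (no match → NULL) → NULL
ship_id=20: weight_kg < 107 → 5
ship_id=21: (no match → NULL) → NULL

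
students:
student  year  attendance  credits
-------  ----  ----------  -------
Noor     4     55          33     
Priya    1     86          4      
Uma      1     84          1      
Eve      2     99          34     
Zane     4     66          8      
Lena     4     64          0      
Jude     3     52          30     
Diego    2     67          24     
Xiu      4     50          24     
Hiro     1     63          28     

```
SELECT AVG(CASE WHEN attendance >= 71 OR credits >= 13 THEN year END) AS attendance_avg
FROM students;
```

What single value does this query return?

2.25

student=Noor: ✓ → 4
student=Priya: ✓ → 1
student=Uma: ✓ → 1
student=Eve: ✓ → 2
student=Zane: ✗
student=Lena: ✗
student=Jude: ✓ → 3
student=Diego: ✓ → 2
student=Xiu: ✓ → 4
student=Hiro: ✓ → 1
attendance_avg = (4 + 1 + 1 + 2 + 3 + 2 + 4 + 1) / 8 = 2.25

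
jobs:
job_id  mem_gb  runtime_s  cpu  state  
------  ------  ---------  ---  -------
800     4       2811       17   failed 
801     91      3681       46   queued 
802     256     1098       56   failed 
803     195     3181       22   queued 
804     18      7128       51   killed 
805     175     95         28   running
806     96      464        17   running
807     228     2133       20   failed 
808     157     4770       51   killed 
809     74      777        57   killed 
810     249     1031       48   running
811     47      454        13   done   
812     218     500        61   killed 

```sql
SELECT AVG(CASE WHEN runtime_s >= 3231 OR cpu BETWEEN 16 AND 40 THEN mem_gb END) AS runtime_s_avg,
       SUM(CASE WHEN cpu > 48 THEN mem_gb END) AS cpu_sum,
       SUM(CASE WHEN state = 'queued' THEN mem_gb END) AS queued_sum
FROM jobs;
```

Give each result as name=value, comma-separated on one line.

[runtime_s_avg: runtime_s >= 3231 OR cpu BETWEEN 16 AND 40]
job_id=800: ✓ → 4
job_id=801: ✓ → 91
job_id=802: ✗
job_id=803: ✓ → 195
job_id=804: ✓ → 18
job_id=805: ✓ → 175
job_id=806: ✓ → 96
job_id=807: ✓ → 228
job_id=808: ✓ → 157
job_id=809: ✗
job_id=810: ✗
job_id=811: ✗
job_id=812: ✗
runtime_s_avg = (4 + 91 + 195 + 18 + 175 + 96 + 228 + 157) / 8 = 120.5
—
[cpu_sum: cpu > 48]
job_id=800: ✗
job_id=801: ✗
job_id=802: ✓ → 256
job_id=803: ✗
job_id=804: ✓ → 18
job_id=805: ✗
job_id=806: ✗
job_id=807: ✗
job_id=808: ✓ → 157
job_id=809: ✓ → 74
job_id=810: ✗
job_id=811: ✗
job_id=812: ✓ → 218
cpu_sum = 256 + 18 + 157 + 74 + 218 = 723
—
[queued_sum: state = 'queued']
job_id=800: ✗
job_id=801: ✓ → 91
job_id=802: ✗
job_id=803: ✓ → 195
job_id=804: ✗
job_id=805: ✗
job_id=806: ✗
job_id=807: ✗
job_id=808: ✗
job_id=809: ✗
job_id=810: ✗
job_id=811: ✗
job_id=812: ✗
queued_sum = 91 + 195 = 286

runtime_s_avg=120.5, cpu_sum=723, queued_sum=286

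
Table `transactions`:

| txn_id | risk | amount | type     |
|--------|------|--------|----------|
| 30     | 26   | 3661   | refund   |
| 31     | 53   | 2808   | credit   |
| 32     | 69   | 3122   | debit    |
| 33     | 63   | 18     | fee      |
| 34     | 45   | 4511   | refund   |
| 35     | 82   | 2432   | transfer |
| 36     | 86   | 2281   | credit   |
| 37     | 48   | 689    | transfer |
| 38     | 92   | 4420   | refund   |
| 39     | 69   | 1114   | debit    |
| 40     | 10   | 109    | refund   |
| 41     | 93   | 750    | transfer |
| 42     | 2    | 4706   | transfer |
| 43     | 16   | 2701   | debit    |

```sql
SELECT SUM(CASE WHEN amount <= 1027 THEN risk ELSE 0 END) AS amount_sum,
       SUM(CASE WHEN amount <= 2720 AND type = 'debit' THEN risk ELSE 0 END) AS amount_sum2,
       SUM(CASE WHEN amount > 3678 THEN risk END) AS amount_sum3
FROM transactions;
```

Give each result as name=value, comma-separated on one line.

[amount_sum: amount <= 1027]
txn_id=30: ✗
txn_id=31: ✗
txn_id=32: ✗
txn_id=33: ✓ → 63
txn_id=34: ✗
txn_id=35: ✗
txn_id=36: ✗
txn_id=37: ✓ → 48
txn_id=38: ✗
txn_id=39: ✗
txn_id=40: ✓ → 10
txn_id=41: ✓ → 93
txn_id=42: ✗
txn_id=43: ✗
amount_sum = 63 + 48 + 10 + 93 = 214
—
[amount_sum2: amount <= 2720 AND type = 'debit']
txn_id=30: ✗
txn_id=31: ✗
txn_id=32: ✗
txn_id=33: ✗
txn_id=34: ✗
txn_id=35: ✗
txn_id=36: ✗
txn_id=37: ✗
txn_id=38: ✗
txn_id=39: ✓ → 69
txn_id=40: ✗
txn_id=41: ✗
txn_id=42: ✗
txn_id=43: ✓ → 16
amount_sum2 = 69 + 16 = 85
—
[amount_sum3: amount > 3678]
txn_id=30: ✗
txn_id=31: ✗
txn_id=32: ✗
txn_id=33: ✗
txn_id=34: ✓ → 45
txn_id=35: ✗
txn_id=36: ✗
txn_id=37: ✗
txn_id=38: ✓ → 92
txn_id=39: ✗
txn_id=40: ✗
txn_id=41: ✗
txn_id=42: ✓ → 2
txn_id=43: ✗
amount_sum3 = 45 + 92 + 2 = 139

amount_sum=214, amount_sum2=85, amount_sum3=139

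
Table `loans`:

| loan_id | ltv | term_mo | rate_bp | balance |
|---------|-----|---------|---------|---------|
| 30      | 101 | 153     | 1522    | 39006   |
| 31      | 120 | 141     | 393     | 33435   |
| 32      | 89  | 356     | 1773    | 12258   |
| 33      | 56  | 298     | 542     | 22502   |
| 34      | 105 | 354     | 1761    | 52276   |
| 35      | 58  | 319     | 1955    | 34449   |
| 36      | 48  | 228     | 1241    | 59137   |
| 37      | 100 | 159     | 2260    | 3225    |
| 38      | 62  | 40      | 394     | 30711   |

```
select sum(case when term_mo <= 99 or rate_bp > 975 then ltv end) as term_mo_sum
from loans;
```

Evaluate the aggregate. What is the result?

563

loan_id=30: ✓ → 101
loan_id=31: ✗
loan_id=32: ✓ → 89
loan_id=33: ✗
loan_id=34: ✓ → 105
loan_id=35: ✓ → 58
loan_id=36: ✓ → 48
loan_id=37: ✓ → 100
loan_id=38: ✓ → 62
term_mo_sum = 101 + 89 + 105 + 58 + 48 + 100 + 62 = 563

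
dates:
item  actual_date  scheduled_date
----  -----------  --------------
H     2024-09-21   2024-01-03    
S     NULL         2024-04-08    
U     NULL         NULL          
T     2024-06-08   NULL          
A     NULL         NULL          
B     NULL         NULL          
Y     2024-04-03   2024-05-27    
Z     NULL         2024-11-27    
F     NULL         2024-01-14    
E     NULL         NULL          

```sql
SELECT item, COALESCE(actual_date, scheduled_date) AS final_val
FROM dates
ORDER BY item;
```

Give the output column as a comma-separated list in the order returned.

NULL, NULL, NULL, 2024-01-14, 2024-09-21, 2024-04-08, 2024-06-08, NULL, 2024-04-03, 2024-11-27

item=A: actual_date=NULL, scheduled_date=NULL (all NULL) → NULL
item=B: actual_date=NULL, scheduled_date=NULL (all NULL) → NULL
item=E: actual_date=NULL, scheduled_date=NULL (all NULL) → NULL
item=F: actual_date=NULL, scheduled_date=2024-01-14 → 2024-01-14
item=H: actual_date=2024-09-21 → 2024-09-21
item=S: actual_date=NULL, scheduled_date=2024-04-08 → 2024-04-08
item=T: actual_date=2024-06-08 → 2024-06-08
item=U: actual_date=NULL, scheduled_date=NULL (all NULL) → NULL
item=Y: actual_date=2024-04-03 → 2024-04-03
item=Z: actual_date=NULL, scheduled_date=2024-11-27 → 2024-11-27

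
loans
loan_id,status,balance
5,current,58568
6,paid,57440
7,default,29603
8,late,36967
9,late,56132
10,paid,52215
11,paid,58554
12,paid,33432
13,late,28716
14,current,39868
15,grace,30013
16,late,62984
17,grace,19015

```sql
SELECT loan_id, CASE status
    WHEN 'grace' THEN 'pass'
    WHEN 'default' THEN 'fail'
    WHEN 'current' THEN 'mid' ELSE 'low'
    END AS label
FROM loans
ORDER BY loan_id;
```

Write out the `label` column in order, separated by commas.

loan_id=5: status='current' → mid
loan_id=6: ELSE → low
loan_id=7: status='default' → fail
loan_id=8: ELSE → low
loan_id=9: ELSE → low
loan_id=10: ELSE → low
loan_id=11: ELSE → low
loan_id=12: ELSE → low
loan_id=13: ELSE → low
loan_id=14: status='current' → mid
loan_id=15: status='grace' → pass
loan_id=16: ELSE → low
loan_id=17: status='grace' → pass

mid, low, fail, low, low, low, low, low, low, mid, pass, low, pass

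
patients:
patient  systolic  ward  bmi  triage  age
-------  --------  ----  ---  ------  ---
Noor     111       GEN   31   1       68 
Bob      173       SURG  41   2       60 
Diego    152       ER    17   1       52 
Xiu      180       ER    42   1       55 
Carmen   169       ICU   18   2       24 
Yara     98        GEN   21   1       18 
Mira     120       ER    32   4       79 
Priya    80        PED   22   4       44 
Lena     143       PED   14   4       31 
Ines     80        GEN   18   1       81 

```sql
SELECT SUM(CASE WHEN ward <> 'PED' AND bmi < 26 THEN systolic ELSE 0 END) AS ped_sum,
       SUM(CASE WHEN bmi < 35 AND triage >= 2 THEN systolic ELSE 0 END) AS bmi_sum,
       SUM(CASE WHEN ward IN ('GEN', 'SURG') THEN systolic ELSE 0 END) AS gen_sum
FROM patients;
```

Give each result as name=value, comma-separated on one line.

ped_sum=499, bmi_sum=512, gen_sum=462

[ped_sum: ward <> 'PED' AND bmi < 26]
patient=Noor: ✗
patient=Bob: ✗
patient=Diego: ✓ → 152
patient=Xiu: ✗
patient=Carmen: ✓ → 169
patient=Yara: ✓ → 98
patient=Mira: ✗
patient=Priya: ✗
patient=Lena: ✗
patient=Ines: ✓ → 80
ped_sum = 152 + 169 + 98 + 80 = 499
—
[bmi_sum: bmi < 35 AND triage >= 2]
patient=Noor: ✗
patient=Bob: ✗
patient=Diego: ✗
patient=Xiu: ✗
patient=Carmen: ✓ → 169
patient=Yara: ✗
patient=Mira: ✓ → 120
patient=Priya: ✓ → 80
patient=Lena: ✓ → 143
patient=Ines: ✗
bmi_sum = 169 + 120 + 80 + 143 = 512
—
[gen_sum: ward IN ('GEN', 'SURG')]
patient=Noor: ✓ → 111
patient=Bob: ✓ → 173
patient=Diego: ✗
patient=Xiu: ✗
patient=Carmen: ✗
patient=Yara: ✓ → 98
patient=Mira: ✗
patient=Priya: ✗
patient=Lena: ✗
patient=Ines: ✓ → 80
gen_sum = 111 + 173 + 98 + 80 = 462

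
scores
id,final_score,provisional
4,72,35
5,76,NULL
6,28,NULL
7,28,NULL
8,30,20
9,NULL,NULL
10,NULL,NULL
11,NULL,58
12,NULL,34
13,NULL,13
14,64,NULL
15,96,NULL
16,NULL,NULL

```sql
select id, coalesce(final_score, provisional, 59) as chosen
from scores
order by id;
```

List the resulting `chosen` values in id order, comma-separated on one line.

id=4: final_score=72 → 72
id=5: final_score=76 → 76
id=6: final_score=28 → 28
id=7: final_score=28 → 28
id=8: final_score=30 → 30
id=9: final_score=NULL, provisional=NULL, → literal 59 → 59
id=10: final_score=NULL, provisional=NULL, → literal 59 → 59
id=11: final_score=NULL, provisional=58 → 58
id=12: final_score=NULL, provisional=34 → 34
id=13: final_score=NULL, provisional=13 → 13
id=14: final_score=64 → 64
id=15: final_score=96 → 96
id=16: final_score=NULL, provisional=NULL, → literal 59 → 59

72, 76, 28, 28, 30, 59, 59, 58, 34, 13, 64, 96, 59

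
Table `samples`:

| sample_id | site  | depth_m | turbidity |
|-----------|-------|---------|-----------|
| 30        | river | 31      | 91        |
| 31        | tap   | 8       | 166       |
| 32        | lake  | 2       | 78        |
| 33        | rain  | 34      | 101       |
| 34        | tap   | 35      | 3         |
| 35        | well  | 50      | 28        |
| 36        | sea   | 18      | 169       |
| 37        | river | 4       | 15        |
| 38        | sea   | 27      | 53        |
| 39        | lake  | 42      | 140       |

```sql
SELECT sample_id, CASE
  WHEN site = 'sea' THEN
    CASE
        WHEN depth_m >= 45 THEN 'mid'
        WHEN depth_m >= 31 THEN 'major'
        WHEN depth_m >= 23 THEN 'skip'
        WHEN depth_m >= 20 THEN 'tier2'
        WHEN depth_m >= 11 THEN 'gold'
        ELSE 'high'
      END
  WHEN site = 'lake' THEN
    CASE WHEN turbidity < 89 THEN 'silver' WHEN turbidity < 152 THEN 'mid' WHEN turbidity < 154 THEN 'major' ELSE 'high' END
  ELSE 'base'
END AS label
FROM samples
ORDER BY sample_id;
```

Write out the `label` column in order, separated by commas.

base, base, silver, base, base, base, gold, base, skip, mid

sample_id=30: site='river' → outer ELSE → base
sample_id=31: site='tap' → outer ELSE → base
sample_id=32: site='lake' → inner[turbidity < 89] → silver
sample_id=33: site='rain' → outer ELSE → base
sample_id=34: site='tap' → outer ELSE → base
sample_id=35: site='well' → outer ELSE → base
sample_id=36: site='sea' → inner[depth_m >= 11] → gold
sample_id=37: site='river' → outer ELSE → base
sample_id=38: site='sea' → inner[depth_m >= 23] → skip
sample_id=39: site='lake' → inner[turbidity < 152] → mid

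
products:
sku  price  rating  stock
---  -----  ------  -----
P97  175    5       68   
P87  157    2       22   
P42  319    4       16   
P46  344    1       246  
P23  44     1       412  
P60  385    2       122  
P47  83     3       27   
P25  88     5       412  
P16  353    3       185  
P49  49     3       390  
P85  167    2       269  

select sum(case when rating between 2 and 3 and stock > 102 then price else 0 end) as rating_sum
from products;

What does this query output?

sku=P97: ✗
sku=P87: ✗
sku=P42: ✗
sku=P46: ✗
sku=P23: ✗
sku=P60: ✓ → 385
sku=P47: ✗
sku=P25: ✗
sku=P16: ✓ → 353
sku=P49: ✓ → 49
sku=P85: ✓ → 167
rating_sum = 385 + 353 + 49 + 167 = 954

954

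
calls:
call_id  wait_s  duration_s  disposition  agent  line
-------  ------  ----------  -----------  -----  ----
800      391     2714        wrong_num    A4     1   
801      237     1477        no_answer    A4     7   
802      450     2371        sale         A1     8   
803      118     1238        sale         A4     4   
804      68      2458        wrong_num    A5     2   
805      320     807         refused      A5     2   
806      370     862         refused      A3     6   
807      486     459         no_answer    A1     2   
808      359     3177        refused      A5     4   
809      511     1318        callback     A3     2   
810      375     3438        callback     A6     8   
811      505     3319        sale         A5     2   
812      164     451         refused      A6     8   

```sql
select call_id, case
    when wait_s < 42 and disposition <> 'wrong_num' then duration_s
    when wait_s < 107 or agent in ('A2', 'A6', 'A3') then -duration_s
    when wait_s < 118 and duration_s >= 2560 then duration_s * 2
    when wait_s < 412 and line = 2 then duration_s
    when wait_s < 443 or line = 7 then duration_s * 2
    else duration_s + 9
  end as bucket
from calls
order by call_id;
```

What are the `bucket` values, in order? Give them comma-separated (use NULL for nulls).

5428, 2954, 2380, 2476, -2458, 807, -862, 468, 6354, -1318, -3438, 3328, -451

call_id=800: wait_s < 443 or line = 7 → 5428
call_id=801: wait_s < 443 or line = 7 → 2954
call_id=802: ELSE → 2380
call_id=803: wait_s < 443 or line = 7 → 2476
call_id=804: wait_s < 107 or agent in ('A2', 'A6', 'A3') → -2458
call_id=805: wait_s < 412 and line = 2 → 807
call_id=806: wait_s < 107 or agent in ('A2', 'A6', 'A3') → -862
call_id=807: ELSE → 468
call_id=808: wait_s < 443 or line = 7 → 6354
call_id=809: wait_s < 107 or agent in ('A2', 'A6', 'A3') → -1318
call_id=810: wait_s < 107 or agent in ('A2', 'A6', 'A3') → -3438
call_id=811: ELSE → 3328
call_id=812: wait_s < 107 or agent in ('A2', 'A6', 'A3') → -451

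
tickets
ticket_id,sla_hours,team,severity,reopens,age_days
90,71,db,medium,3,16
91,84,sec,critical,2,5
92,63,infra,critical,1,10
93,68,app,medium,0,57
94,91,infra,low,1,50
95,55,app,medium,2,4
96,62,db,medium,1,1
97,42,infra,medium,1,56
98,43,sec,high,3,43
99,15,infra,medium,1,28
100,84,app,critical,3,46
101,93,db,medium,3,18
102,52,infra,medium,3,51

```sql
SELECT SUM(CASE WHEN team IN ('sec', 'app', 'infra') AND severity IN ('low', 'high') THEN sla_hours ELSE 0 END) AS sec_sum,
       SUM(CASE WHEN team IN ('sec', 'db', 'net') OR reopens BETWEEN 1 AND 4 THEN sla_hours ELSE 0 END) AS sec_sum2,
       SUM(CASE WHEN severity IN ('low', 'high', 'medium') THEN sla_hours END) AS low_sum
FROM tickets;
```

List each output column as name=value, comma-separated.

sec_sum=134, sec_sum2=755, low_sum=592

[sec_sum: team IN ('sec', 'app', 'infra') AND severity IN ('low', 'high')]
ticket_id=90: ✗
ticket_id=91: ✗
ticket_id=92: ✗
ticket_id=93: ✗
ticket_id=94: ✓ → 91
ticket_id=95: ✗
ticket_id=96: ✗
ticket_id=97: ✗
ticket_id=98: ✓ → 43
ticket_id=99: ✗
ticket_id=100: ✗
ticket_id=101: ✗
ticket_id=102: ✗
sec_sum = 91 + 43 = 134
—
[sec_sum2: team IN ('sec', 'db', 'net') OR reopens BETWEEN 1 AND 4]
ticket_id=90: ✓ → 71
ticket_id=91: ✓ → 84
ticket_id=92: ✓ → 63
ticket_id=93: ✗
ticket_id=94: ✓ → 91
ticket_id=95: ✓ → 55
ticket_id=96: ✓ → 62
ticket_id=97: ✓ → 42
ticket_id=98: ✓ → 43
ticket_id=99: ✓ → 15
ticket_id=100: ✓ → 84
ticket_id=101: ✓ → 93
ticket_id=102: ✓ → 52
sec_sum2 = 71 + 84 + 63 + 91 + 55 + 62 + 42 + 43 + 15 + 84 + 93 + 52 = 755
—
[low_sum: severity IN ('low', 'high', 'medium')]
ticket_id=90: ✓ → 71
ticket_id=91: ✗
ticket_id=92: ✗
ticket_id=93: ✓ → 68
ticket_id=94: ✓ → 91
ticket_id=95: ✓ → 55
ticket_id=96: ✓ → 62
ticket_id=97: ✓ → 42
ticket_id=98: ✓ → 43
ticket_id=99: ✓ → 15
ticket_id=100: ✗
ticket_id=101: ✓ → 93
ticket_id=102: ✓ → 52
low_sum = 71 + 68 + 91 + 55 + 62 + 42 + 43 + 15 + 93 + 52 = 592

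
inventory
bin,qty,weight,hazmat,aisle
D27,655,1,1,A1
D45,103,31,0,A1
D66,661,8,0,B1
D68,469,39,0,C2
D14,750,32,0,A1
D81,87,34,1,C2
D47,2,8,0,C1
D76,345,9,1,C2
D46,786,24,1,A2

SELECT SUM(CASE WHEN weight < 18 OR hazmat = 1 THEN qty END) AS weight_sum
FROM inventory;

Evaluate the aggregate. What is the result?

bin=D27: ✓ → 655
bin=D45: ✗
bin=D66: ✓ → 661
bin=D68: ✗
bin=D14: ✗
bin=D81: ✓ → 87
bin=D47: ✓ → 2
bin=D76: ✓ → 345
bin=D46: ✓ → 786
weight_sum = 655 + 661 + 87 + 2 + 345 + 786 = 2536

2536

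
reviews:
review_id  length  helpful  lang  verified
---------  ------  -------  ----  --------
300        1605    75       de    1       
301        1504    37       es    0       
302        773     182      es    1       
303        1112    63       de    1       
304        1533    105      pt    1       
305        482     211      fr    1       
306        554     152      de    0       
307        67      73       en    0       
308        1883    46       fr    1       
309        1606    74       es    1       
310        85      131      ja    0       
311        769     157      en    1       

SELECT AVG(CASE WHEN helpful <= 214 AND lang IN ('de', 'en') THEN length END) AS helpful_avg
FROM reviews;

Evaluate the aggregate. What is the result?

821.4

review_id=300: ✓ → 1605
review_id=301: ✗
review_id=302: ✗
review_id=303: ✓ → 1112
review_id=304: ✗
review_id=305: ✗
review_id=306: ✓ → 554
review_id=307: ✓ → 67
review_id=308: ✗
review_id=309: ✗
review_id=310: ✗
review_id=311: ✓ → 769
helpful_avg = (1605 + 1112 + 554 + 67 + 769) / 5 = 821.4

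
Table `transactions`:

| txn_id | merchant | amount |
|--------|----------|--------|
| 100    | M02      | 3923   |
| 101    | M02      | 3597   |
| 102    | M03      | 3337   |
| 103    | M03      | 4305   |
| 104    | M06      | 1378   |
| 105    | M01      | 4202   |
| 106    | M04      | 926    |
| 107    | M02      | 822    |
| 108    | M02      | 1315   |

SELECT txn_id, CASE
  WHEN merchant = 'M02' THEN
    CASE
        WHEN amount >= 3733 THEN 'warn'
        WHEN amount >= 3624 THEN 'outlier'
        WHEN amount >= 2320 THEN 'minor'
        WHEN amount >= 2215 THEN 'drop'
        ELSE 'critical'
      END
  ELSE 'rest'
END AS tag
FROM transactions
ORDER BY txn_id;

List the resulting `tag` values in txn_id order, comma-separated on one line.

txn_id=100: merchant='M02' → inner[amount >= 3733] → warn
txn_id=101: merchant='M02' → inner[amount >= 2320] → minor
txn_id=102: merchant='M03' → outer ELSE → rest
txn_id=103: merchant='M03' → outer ELSE → rest
txn_id=104: merchant='M06' → outer ELSE → rest
txn_id=105: merchant='M01' → outer ELSE → rest
txn_id=106: merchant='M04' → outer ELSE → rest
txn_id=107: merchant='M02' → inner[ELSE] → critical
txn_id=108: merchant='M02' → inner[ELSE] → critical

warn, minor, rest, rest, rest, rest, rest, critical, critical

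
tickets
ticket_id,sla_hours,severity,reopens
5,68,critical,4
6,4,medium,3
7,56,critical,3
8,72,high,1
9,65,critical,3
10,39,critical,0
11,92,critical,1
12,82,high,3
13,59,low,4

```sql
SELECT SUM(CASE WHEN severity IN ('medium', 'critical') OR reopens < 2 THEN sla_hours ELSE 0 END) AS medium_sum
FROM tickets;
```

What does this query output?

396

ticket_id=5: ✓ → 68
ticket_id=6: ✓ → 4
ticket_id=7: ✓ → 56
ticket_id=8: ✓ → 72
ticket_id=9: ✓ → 65
ticket_id=10: ✓ → 39
ticket_id=11: ✓ → 92
ticket_id=12: ✗
ticket_id=13: ✗
medium_sum = 68 + 4 + 56 + 72 + 65 + 39 + 92 = 396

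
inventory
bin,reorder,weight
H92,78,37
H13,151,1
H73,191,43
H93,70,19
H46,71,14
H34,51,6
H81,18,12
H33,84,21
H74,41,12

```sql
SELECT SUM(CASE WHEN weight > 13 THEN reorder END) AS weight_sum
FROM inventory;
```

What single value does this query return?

494

bin=H92: ✓ → 78
bin=H13: ✗
bin=H73: ✓ → 191
bin=H93: ✓ → 70
bin=H46: ✓ → 71
bin=H34: ✗
bin=H81: ✗
bin=H33: ✓ → 84
bin=H74: ✗
weight_sum = 78 + 191 + 70 + 71 + 84 = 494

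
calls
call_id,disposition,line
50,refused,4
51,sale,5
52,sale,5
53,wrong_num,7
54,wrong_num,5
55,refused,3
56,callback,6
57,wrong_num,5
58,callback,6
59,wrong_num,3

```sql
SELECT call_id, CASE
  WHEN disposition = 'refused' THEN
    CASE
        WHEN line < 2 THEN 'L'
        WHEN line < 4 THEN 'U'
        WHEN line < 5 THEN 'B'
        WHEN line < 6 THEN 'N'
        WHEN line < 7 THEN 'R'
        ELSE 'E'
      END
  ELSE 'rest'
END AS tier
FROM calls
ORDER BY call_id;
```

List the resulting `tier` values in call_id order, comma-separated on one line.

call_id=50: disposition='refused' → inner[line < 5] → B
call_id=51: disposition='sale' → outer ELSE → rest
call_id=52: disposition='sale' → outer ELSE → rest
call_id=53: disposition='wrong_num' → outer ELSE → rest
call_id=54: disposition='wrong_num' → outer ELSE → rest
call_id=55: disposition='refused' → inner[line < 4] → U
call_id=56: disposition='callback' → outer ELSE → rest
call_id=57: disposition='wrong_num' → outer ELSE → rest
call_id=58: disposition='callback' → outer ELSE → rest
call_id=59: disposition='wrong_num' → outer ELSE → rest

B, rest, rest, rest, rest, U, rest, rest, rest, rest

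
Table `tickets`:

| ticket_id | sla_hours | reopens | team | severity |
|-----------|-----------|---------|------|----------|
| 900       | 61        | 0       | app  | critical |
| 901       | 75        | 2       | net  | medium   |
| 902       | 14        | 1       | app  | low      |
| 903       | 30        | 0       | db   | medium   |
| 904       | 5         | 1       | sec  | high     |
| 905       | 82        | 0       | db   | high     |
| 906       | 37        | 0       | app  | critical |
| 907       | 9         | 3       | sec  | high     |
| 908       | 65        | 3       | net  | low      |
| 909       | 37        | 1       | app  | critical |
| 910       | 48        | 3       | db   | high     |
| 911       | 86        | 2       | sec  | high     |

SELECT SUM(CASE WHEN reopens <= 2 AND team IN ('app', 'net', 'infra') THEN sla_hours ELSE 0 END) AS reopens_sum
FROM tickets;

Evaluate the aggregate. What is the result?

224

ticket_id=900: ✓ → 61
ticket_id=901: ✓ → 75
ticket_id=902: ✓ → 14
ticket_id=903: ✗
ticket_id=904: ✗
ticket_id=905: ✗
ticket_id=906: ✓ → 37
ticket_id=907: ✗
ticket_id=908: ✗
ticket_id=909: ✓ → 37
ticket_id=910: ✗
ticket_id=911: ✗
reopens_sum = 61 + 75 + 14 + 37 + 37 = 224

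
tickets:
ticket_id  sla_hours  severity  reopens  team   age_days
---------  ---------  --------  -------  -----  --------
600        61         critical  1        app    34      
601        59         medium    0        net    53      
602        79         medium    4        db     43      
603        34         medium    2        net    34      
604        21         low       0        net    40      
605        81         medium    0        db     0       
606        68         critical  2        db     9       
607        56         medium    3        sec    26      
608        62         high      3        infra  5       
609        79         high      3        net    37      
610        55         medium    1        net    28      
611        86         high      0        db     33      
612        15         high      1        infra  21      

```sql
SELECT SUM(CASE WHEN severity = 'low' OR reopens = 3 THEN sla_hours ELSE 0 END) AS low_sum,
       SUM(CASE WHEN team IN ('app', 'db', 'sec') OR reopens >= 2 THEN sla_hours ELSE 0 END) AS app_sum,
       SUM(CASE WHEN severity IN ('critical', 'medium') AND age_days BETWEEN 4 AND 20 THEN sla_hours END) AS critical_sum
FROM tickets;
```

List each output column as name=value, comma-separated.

low_sum=218, app_sum=606, critical_sum=68

[low_sum: severity = 'low' OR reopens = 3]
ticket_id=600: ✗
ticket_id=601: ✗
ticket_id=602: ✗
ticket_id=603: ✗
ticket_id=604: ✓ → 21
ticket_id=605: ✗
ticket_id=606: ✗
ticket_id=607: ✓ → 56
ticket_id=608: ✓ → 62
ticket_id=609: ✓ → 79
ticket_id=610: ✗
ticket_id=611: ✗
ticket_id=612: ✗
low_sum = 21 + 56 + 62 + 79 = 218
—
[app_sum: team IN ('app', 'db', 'sec') OR reopens >= 2]
ticket_id=600: ✓ → 61
ticket_id=601: ✗
ticket_id=602: ✓ → 79
ticket_id=603: ✓ → 34
ticket_id=604: ✗
ticket_id=605: ✓ → 81
ticket_id=606: ✓ → 68
ticket_id=607: ✓ → 56
ticket_id=608: ✓ → 62
ticket_id=609: ✓ → 79
ticket_id=610: ✗
ticket_id=611: ✓ → 86
ticket_id=612: ✗
app_sum = 61 + 79 + 34 + 81 + 68 + 56 + 62 + 79 + 86 = 606
—
[critical_sum: severity IN ('critical', 'medium') AND age_days BETWEEN 4 AND 20]
ticket_id=600: ✗
ticket_id=601: ✗
ticket_id=602: ✗
ticket_id=603: ✗
ticket_id=604: ✗
ticket_id=605: ✗
ticket_id=606: ✓ → 68
ticket_id=607: ✗
ticket_id=608: ✗
ticket_id=609: ✗
ticket_id=610: ✗
ticket_id=611: ✗
ticket_id=612: ✗
critical_sum = 68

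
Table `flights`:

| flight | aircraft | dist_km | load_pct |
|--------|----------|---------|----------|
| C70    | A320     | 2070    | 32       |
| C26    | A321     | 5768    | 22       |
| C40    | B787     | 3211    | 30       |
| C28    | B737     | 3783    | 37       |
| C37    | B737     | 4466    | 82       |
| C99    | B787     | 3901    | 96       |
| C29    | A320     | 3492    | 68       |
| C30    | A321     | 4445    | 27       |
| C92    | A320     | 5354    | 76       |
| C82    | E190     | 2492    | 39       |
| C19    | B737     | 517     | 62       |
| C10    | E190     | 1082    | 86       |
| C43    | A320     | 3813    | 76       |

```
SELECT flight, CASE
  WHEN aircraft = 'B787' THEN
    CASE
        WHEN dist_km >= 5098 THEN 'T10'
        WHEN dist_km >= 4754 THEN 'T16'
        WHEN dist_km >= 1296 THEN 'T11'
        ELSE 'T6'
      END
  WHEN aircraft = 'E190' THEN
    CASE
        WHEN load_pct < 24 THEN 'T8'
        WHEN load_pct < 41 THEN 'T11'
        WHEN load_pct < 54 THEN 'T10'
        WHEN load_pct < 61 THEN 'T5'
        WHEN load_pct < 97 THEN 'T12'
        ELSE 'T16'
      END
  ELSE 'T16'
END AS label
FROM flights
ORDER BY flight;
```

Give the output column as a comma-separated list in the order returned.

T12, T16, T16, T16, T16, T16, T16, T11, T16, T16, T11, T16, T11

flight=C10: aircraft='E190' → inner[load_pct < 97] → T12
flight=C19: aircraft='B737' → outer ELSE → T16
flight=C26: aircraft='A321' → outer ELSE → T16
flight=C28: aircraft='B737' → outer ELSE → T16
flight=C29: aircraft='A320' → outer ELSE → T16
flight=C30: aircraft='A321' → outer ELSE → T16
flight=C37: aircraft='B737' → outer ELSE → T16
flight=C40: aircraft='B787' → inner[dist_km >= 1296] → T11
flight=C43: aircraft='A320' → outer ELSE → T16
flight=C70: aircraft='A320' → outer ELSE → T16
flight=C82: aircraft='E190' → inner[load_pct < 41] → T11
flight=C92: aircraft='A320' → outer ELSE → T16
flight=C99: aircraft='B787' → inner[dist_km >= 1296] → T11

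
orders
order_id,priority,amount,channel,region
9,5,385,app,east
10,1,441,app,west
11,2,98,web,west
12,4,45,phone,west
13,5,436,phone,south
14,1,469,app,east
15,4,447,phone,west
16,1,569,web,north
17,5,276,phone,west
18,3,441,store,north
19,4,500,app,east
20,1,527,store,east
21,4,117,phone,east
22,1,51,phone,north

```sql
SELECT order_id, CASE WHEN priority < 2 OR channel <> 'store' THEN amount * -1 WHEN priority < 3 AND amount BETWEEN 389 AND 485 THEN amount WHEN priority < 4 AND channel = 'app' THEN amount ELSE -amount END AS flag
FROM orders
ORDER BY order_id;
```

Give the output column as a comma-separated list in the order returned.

-385, -441, -98, -45, -436, -469, -447, -569, -276, -441, -500, -527, -117, -51

order_id=9: priority < 2 OR channel <> 'store' → -385
order_id=10: priority < 2 OR channel <> 'store' → -441
order_id=11: priority < 2 OR channel <> 'store' → -98
order_id=12: priority < 2 OR channel <> 'store' → -45
order_id=13: priority < 2 OR channel <> 'store' → -436
order_id=14: priority < 2 OR channel <> 'store' → -469
order_id=15: priority < 2 OR channel <> 'store' → -447
order_id=16: priority < 2 OR channel <> 'store' → -569
order_id=17: priority < 2 OR channel <> 'store' → -276
order_id=18: ELSE → -441
order_id=19: priority < 2 OR channel <> 'store' → -500
order_id=20: priority < 2 OR channel <> 'store' → -527
order_id=21: priority < 2 OR channel <> 'store' → -117
order_id=22: priority < 2 OR channel <> 'store' → -51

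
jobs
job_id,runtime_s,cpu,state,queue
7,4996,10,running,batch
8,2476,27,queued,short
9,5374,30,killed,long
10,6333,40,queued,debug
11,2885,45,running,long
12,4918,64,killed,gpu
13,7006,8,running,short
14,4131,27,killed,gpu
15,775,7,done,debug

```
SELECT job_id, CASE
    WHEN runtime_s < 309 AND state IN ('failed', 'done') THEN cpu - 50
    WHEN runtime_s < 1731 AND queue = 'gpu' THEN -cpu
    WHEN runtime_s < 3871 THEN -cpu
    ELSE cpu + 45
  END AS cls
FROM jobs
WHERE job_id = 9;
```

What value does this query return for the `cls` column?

job_id = 9: runtime_s=5374, cpu=30, state=killed, queue=long.
runtime_s < 309 AND state IN ('failed', 'done') → false
runtime_s < 1731 AND queue = 'gpu' → false
runtime_s < 3871 → false
No prior WHEN matched → ELSE → 75

75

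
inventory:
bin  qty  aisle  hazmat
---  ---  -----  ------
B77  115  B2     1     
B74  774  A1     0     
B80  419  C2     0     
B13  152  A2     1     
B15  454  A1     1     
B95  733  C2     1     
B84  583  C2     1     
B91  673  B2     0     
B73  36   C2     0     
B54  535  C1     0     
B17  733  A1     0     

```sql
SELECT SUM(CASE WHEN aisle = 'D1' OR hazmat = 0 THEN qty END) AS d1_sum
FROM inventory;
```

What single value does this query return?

bin=B77: ✗
bin=B74: ✓ → 774
bin=B80: ✓ → 419
bin=B13: ✗
bin=B15: ✗
bin=B95: ✗
bin=B84: ✗
bin=B91: ✓ → 673
bin=B73: ✓ → 36
bin=B54: ✓ → 535
bin=B17: ✓ → 733
d1_sum = 774 + 419 + 673 + 36 + 535 + 733 = 3170

3170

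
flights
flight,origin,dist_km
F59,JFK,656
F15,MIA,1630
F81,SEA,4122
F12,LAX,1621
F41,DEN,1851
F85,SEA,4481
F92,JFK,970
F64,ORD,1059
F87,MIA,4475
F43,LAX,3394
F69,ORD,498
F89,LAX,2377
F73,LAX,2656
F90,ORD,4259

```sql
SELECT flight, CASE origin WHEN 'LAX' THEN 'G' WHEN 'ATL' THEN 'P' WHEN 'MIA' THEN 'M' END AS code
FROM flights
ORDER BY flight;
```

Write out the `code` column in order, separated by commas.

flight=F12: origin='LAX' → G
flight=F15: origin='MIA' → M
flight=F41: (no match → NULL) → NULL
flight=F43: origin='LAX' → G
flight=F59: (no match → NULL) → NULL
flight=F64: (no match → NULL) → NULL
flight=F69: (no match → NULL) → NULL
flight=F73: origin='LAX' → G
flight=F81: (no match → NULL) → NULL
flight=F85: (no match → NULL) → NULL
flight=F87: origin='MIA' → M
flight=F89: origin='LAX' → G
flight=F90: (no match → NULL) → NULL
flight=F92: (no match → NULL) → NULL

G, M, NULL, G, NULL, NULL, NULL, G, NULL, NULL, M, G, NULL, NULL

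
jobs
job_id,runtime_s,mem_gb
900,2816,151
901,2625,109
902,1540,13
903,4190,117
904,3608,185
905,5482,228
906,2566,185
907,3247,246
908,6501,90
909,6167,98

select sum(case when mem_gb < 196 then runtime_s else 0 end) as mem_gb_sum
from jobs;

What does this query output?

job_id=900: ✓ → 2816
job_id=901: ✓ → 2625
job_id=902: ✓ → 1540
job_id=903: ✓ → 4190
job_id=904: ✓ → 3608
job_id=905: ✗
job_id=906: ✓ → 2566
job_id=907: ✗
job_id=908: ✓ → 6501
job_id=909: ✓ → 6167
mem_gb_sum = 2816 + 2625 + 1540 + 4190 + 3608 + 2566 + 6501 + 6167 = 30013

30013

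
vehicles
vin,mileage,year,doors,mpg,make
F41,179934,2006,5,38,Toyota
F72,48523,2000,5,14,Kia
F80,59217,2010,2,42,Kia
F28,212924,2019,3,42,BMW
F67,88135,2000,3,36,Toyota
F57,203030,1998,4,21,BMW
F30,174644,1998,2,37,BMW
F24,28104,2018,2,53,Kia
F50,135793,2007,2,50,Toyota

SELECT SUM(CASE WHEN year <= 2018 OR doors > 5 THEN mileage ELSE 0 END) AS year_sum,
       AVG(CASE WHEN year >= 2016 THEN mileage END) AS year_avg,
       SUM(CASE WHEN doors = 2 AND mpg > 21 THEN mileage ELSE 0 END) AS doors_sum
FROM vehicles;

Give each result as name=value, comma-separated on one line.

[year_sum: year <= 2018 OR doors > 5]
vin=F41: ✓ → 179934
vin=F72: ✓ → 48523
vin=F80: ✓ → 59217
vin=F28: ✗
vin=F67: ✓ → 88135
vin=F57: ✓ → 203030
vin=F30: ✓ → 174644
vin=F24: ✓ → 28104
vin=F50: ✓ → 135793
year_sum = 179934 + 48523 + 59217 + 88135 + 203030 + 174644 + 28104 + 135793 = 917380
—
[year_avg: year >= 2016]
vin=F41: ✗
vin=F72: ✗
vin=F80: ✗
vin=F28: ✓ → 212924
vin=F67: ✗
vin=F57: ✗
vin=F30: ✗
vin=F24: ✓ → 28104
vin=F50: ✗
year_avg = (212924 + 28104) / 2 = 120514
—
[doors_sum: doors = 2 AND mpg > 21]
vin=F41: ✗
vin=F72: ✗
vin=F80: ✓ → 59217
vin=F28: ✗
vin=F67: ✗
vin=F57: ✗
vin=F30: ✓ → 174644
vin=F24: ✓ → 28104
vin=F50: ✓ → 135793
doors_sum = 59217 + 174644 + 28104 + 135793 = 397758

year_sum=917380, year_avg=120514, doors_sum=397758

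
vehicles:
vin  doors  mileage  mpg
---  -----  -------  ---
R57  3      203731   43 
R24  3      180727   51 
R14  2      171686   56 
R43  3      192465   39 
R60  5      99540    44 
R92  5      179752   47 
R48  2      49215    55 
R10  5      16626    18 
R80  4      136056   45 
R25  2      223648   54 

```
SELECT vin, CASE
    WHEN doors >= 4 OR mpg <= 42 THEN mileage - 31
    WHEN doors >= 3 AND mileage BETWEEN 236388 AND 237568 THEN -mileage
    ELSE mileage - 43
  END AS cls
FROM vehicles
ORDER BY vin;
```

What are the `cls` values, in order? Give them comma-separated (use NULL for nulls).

vin=R10: doors >= 4 OR mpg <= 42 → 16595
vin=R14: ELSE → 171643
vin=R24: ELSE → 180684
vin=R25: ELSE → 223605
vin=R43: doors >= 4 OR mpg <= 42 → 192434
vin=R48: ELSE → 49172
vin=R57: ELSE → 203688
vin=R60: doors >= 4 OR mpg <= 42 → 99509
vin=R80: doors >= 4 OR mpg <= 42 → 136025
vin=R92: doors >= 4 OR mpg <= 42 → 179721

16595, 171643, 180684, 223605, 192434, 49172, 203688, 99509, 136025, 179721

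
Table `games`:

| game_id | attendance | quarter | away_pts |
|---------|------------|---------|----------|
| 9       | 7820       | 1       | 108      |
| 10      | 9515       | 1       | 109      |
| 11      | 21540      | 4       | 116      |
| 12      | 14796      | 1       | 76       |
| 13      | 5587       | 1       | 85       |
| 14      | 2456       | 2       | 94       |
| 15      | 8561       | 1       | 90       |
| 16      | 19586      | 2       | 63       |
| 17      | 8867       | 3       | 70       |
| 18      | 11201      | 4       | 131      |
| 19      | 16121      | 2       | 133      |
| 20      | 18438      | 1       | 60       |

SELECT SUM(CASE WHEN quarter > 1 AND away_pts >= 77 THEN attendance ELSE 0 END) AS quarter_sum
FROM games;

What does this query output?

game_id=9: ✗
game_id=10: ✗
game_id=11: ✓ → 21540
game_id=12: ✗
game_id=13: ✗
game_id=14: ✓ → 2456
game_id=15: ✗
game_id=16: ✗
game_id=17: ✗
game_id=18: ✓ → 11201
game_id=19: ✓ → 16121
game_id=20: ✗
quarter_sum = 21540 + 2456 + 11201 + 16121 = 51318

51318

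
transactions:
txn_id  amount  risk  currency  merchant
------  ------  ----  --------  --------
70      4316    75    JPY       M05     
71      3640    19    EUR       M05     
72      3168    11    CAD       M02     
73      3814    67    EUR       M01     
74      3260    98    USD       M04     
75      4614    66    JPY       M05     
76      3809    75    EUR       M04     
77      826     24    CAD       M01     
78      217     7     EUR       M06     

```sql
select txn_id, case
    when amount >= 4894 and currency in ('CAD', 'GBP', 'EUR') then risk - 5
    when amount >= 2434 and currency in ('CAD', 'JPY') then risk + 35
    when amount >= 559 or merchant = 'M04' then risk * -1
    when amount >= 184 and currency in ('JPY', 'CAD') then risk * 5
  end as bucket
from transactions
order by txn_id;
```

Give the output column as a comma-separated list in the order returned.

110, -19, 46, -67, -98, 101, -75, -24, NULL

txn_id=70: amount >= 2434 and currency in ('CAD', 'JPY') → 110
txn_id=71: amount >= 559 or merchant = 'M04' → -19
txn_id=72: amount >= 2434 and currency in ('CAD', 'JPY') → 46
txn_id=73: amount >= 559 or merchant = 'M04' → -67
txn_id=74: amount >= 559 or merchant = 'M04' → -98
txn_id=75: amount >= 2434 and currency in ('CAD', 'JPY') → 101
txn_id=76: amount >= 559 or merchant = 'M04' → -75
txn_id=77: amount >= 559 or merchant = 'M04' → -24
txn_id=78: (no match → NULL) → NULL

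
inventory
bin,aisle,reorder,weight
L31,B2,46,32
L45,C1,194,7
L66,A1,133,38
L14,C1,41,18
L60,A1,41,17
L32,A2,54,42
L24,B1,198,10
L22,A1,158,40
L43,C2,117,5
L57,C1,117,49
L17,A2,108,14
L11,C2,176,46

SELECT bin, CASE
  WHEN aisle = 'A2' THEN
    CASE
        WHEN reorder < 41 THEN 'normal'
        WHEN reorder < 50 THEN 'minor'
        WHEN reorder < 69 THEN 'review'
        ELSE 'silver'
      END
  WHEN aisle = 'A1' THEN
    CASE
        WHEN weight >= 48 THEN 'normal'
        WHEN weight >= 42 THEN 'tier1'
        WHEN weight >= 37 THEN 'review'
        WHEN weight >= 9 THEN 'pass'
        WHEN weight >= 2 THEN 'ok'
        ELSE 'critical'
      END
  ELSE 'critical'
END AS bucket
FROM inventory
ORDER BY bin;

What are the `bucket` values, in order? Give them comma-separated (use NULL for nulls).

bin=L11: aisle='C2' → outer ELSE → critical
bin=L14: aisle='C1' → outer ELSE → critical
bin=L17: aisle='A2' → inner[ELSE] → silver
bin=L22: aisle='A1' → inner[weight >= 37] → review
bin=L24: aisle='B1' → outer ELSE → critical
bin=L31: aisle='B2' → outer ELSE → critical
bin=L32: aisle='A2' → inner[reorder < 69] → review
bin=L43: aisle='C2' → outer ELSE → critical
bin=L45: aisle='C1' → outer ELSE → critical
bin=L57: aisle='C1' → outer ELSE → critical
bin=L60: aisle='A1' → inner[weight >= 9] → pass
bin=L66: aisle='A1' → inner[weight >= 37] → review

critical, critical, silver, review, critical, critical, review, critical, critical, critical, pass, review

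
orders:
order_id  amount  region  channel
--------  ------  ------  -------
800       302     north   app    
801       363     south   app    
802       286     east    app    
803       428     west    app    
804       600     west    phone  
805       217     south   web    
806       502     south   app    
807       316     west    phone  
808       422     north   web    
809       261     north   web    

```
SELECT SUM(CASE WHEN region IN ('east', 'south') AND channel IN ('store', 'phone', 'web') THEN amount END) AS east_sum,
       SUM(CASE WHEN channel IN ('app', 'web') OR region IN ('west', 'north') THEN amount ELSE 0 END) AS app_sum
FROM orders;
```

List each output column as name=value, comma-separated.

east_sum=217, app_sum=3697

[east_sum: region IN ('east', 'south') AND channel IN ('store', 'phone', 'web')]
order_id=800: ✗
order_id=801: ✗
order_id=802: ✗
order_id=803: ✗
order_id=804: ✗
order_id=805: ✓ → 217
order_id=806: ✗
order_id=807: ✗
order_id=808: ✗
order_id=809: ✗
east_sum = 217
—
[app_sum: channel IN ('app', 'web') OR region IN ('west', 'north')]
order_id=800: ✓ → 302
order_id=801: ✓ → 363
order_id=802: ✓ → 286
order_id=803: ✓ → 428
order_id=804: ✓ → 600
order_id=805: ✓ → 217
order_id=806: ✓ → 502
order_id=807: ✓ → 316
order_id=808: ✓ → 422
order_id=809: ✓ → 261
app_sum = 302 + 363 + 286 + 428 + 600 + 217 + 502 + 316 + 422 + 261 = 3697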